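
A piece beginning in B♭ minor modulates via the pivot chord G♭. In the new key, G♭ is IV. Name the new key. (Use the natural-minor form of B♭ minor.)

The numeral IV denotes a major triad on scale degree 4. With G♭ on degree 4, the tonic of the new key is D♭.
Degree 4 carries a major triad in major keys, so the destination is D♭ major.
Check: the diatonic triads of D♭ major are D♭ (I), E♭m (ii), Fm (iii), G♭ (IV), A♭ (V), B♭m (vi), Cdim (vii°) — G♭ is indeed IV.

D♭ major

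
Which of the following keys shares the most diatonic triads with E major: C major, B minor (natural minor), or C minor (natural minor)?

Triads of E major: E major (I), F♯ minor (ii), G♯ minor (iii), A major (IV), B major (V), C♯ minor (vi), D♯ diminished (vii°).
C major shares 0: none.
B minor (natural minor) shares 2: F♯m, A.
C minor (natural minor) shares 0: none.
The most common triads (2) are shared with B minor.

B minor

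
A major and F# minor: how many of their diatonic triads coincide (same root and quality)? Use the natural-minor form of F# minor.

7

Diatonic triads of A major: A (I), Bm (ii), C#m (iii), D (IV), E (V), F#m (vi), G#dim (vii°).
Diatonic triads of F# minor (natural minor): F#m (i), G#dim (ii°), A (III), Bm (iv), C#m (v), D (VI), E (VII).
Matching root and quality in both lists: A, Bm, C#m, D, E, F#m, G#dim.
That gives 7 common triads.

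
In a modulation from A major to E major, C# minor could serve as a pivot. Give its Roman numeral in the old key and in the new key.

iii in A major; vi in E major

The scale of A major is A B C# D E F# G#; C# is degree 3, and the triad built there (C#-E-G#) is minor, so it is iii.
The scale of E major is E F# G# A B C# D#; C# is degree 6, and the triad built there (C#-E-G#) is minor, so it is vi.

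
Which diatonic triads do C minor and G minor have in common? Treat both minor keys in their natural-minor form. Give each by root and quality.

Triads in C minor (natural minor): Cm (i), Ddim (ii°), Eb (III), Fm (iv), Gm (v), Ab (VI), Bb (VII).
Triads in G minor (natural minor): Gm (i), Adim (ii°), Bb (III), Cm (iv), Dm (v), Eb (VI), F (VII).
Shared triads with their functions: Cm (i in C minor, iv in G minor); Eb (III in C minor, VI in G minor); Gm (v in C minor, i in G minor); Bb (VII in C minor, III in G minor).

Cm, Eb, Gm, Bb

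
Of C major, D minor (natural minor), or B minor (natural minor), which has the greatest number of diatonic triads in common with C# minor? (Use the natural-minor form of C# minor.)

B minor

Triads of C# minor (natural minor): C#m (i), D#dim (ii°), E (III), F#m (iv), G#m (v), A (VI), B (VII).
C major shares 0: none.
D minor (natural minor) shares 0: none.
B minor (natural minor) shares 2: F#m, A.
The most common triads (2) are shared with B minor.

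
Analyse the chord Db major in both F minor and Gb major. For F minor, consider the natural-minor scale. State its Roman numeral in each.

The scale of F minor (natural minor) is F G Ab Bb C Db Eb; Db is degree 6, and the triad built there (Db-F-Ab) is major, so it is VI.
The scale of Gb major is Gb Ab Bb Cb Db Eb F; Db is degree 5, and the triad built there (Db-F-Ab) is major, so it is V.

VI in F minor; V in Gb major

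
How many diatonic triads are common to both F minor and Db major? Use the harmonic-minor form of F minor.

Diatonic triads of F minor (harmonic minor): Fm (i), Gdim (ii°), Abaug (III+), Bbm (iv), C (V), Db (VI), Edim (vii°).
Diatonic triads of Db major: Db (I), Ebm (ii), Fm (iii), Gb (IV), Ab (V), Bbm (vi), Cdim (vii°).
Matching root and quality in both lists: Fm, Bbm, Db.
That gives 3 common triads.

3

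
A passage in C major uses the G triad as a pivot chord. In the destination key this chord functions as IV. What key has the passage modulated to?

D major

The numeral IV denotes a major triad on scale degree 4. With G on degree 4, the tonic of the new key is D.
Degree 4 carries a major triad in major keys, so the destination is D major.
Check: the diatonic triads of D major are D (I), Em (ii), F#m (iii), G (IV), A (V), Bm (vi), C#dim (vii°) — G is indeed IV.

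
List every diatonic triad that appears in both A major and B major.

Triads in A major: A major (I), B minor (ii), C# minor (iii), D major (IV), E major (V), F# minor (vi), G# diminished (vii°).
Triads in B major: B major (I), C# minor (ii), D# minor (iii), E major (IV), F# major (V), G# minor (vi), A# diminished (vii°).
Shared triads with their functions: C# minor (iii in A major, ii in B major); E major (V in A major, IV in B major).

C#m, E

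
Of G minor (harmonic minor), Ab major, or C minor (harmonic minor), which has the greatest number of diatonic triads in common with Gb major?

Ab major

Triads of Gb major: Gb major (I), Ab minor (ii), Bb minor (iii), Cb major (IV), Db major (V), Eb minor (vi), F diminished (vii°).
G minor (harmonic minor) shares 0: none.
Ab major shares 2: Bbm, Db.
C minor (harmonic minor) shares 0: none.
The most common triads (2) are shared with Ab major.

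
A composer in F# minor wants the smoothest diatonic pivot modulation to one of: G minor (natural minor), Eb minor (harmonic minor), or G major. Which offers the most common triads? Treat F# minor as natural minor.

Triads of F# minor (natural minor): F#m (i), G#dim (ii°), A (III), Bm (iv), C#m (v), D (VI), E (VII).
G minor (natural minor) shares 0: none.
Eb minor (harmonic minor) shares 0: none.
G major shares 2: Bm, D.
The most common triads (2) are shared with G major.

G major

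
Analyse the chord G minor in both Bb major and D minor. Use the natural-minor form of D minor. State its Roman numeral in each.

vi in Bb major; iv in D minor

The scale of Bb major is Bb C D Eb F G A; G is degree 6, and the triad built there (G-Bb-D) is minor, so it is vi.
The scale of D minor (natural minor) is D E F G A Bb C; G is degree 4, and the triad built there (G-Bb-D) is minor, so it is iv.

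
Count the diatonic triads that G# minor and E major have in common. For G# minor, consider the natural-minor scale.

Diatonic triads of G# minor (natural minor): G#m (i), A#dim (ii°), B (III), C#m (iv), D#m (v), E (VI), F# (VII).
Diatonic triads of E major: E (I), F#m (ii), G#m (iii), A (IV), B (V), C#m (vi), D#dim (vii°).
Matching root and quality in both lists: G#m, B, C#m, E.
That gives 4 common triads.

4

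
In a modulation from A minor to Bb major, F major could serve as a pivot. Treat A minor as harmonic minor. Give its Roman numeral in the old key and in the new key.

The scale of A minor (harmonic minor) is A B C D E F G#; F is degree 6, and the triad built there (F-A-C) is major, so it is VI.
The scale of Bb major is Bb C D Eb F G A; F is degree 5, and the triad built there (F-A-C) is major, so it is V.

VI in A minor; V in Bb major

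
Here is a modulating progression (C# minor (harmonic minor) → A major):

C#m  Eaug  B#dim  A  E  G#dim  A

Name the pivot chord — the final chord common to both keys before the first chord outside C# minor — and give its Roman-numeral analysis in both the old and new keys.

Chords diatonic to C# minor: C#m, D#dim, Eaug, F#m, G#, A, B#dim.
Reading the progression, the first chord not in that set is E, so the modulation leaves C# minor there.
The chord immediately before E is A, which is diatonic to both keys: VI in C# minor and I in A major.

A — VI in C# minor, I in A major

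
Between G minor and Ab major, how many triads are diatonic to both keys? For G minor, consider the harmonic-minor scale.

Diatonic triads of G minor (harmonic minor): Gm (i), Adim (ii°), Bbaug (III+), Cm (iv), D (V), Eb (VI), F#dim (vii°).
Diatonic triads of Ab major: Ab (I), Bbm (ii), Cm (iii), Db (IV), Eb (V), Fm (vi), Gdim (vii°).
Matching root and quality in both lists: Cm, Eb.
That gives 2 common triads.

2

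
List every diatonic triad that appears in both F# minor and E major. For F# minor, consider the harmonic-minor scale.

F#m

Triads in F# minor (harmonic minor): F# minor (i), G# diminished (ii°), A augmented (III+), B minor (iv), C# major (V), D major (VI), E# diminished (vii°).
Triads in E major: E major (I), F# minor (ii), G# minor (iii), A major (IV), B major (V), C# minor (vi), D# diminished (vii°).
Shared triads with their functions: F# minor (i in F# minor, ii in E major).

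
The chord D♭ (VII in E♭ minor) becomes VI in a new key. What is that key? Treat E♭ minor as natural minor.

F minor

The numeral VI denotes a major triad on scale degree 6. With D♭ on degree 6, the tonic of the new key is F.
Degree 6 carries a major triad in minor keys, so the destination is F minor.
Check: the diatonic triads of F minor (natural minor) are Fm (i), Gdim (ii°), A♭ (III), B♭m (iv), Cm (v), D♭ (VI), E♭ (VII) — D♭ is indeed VI.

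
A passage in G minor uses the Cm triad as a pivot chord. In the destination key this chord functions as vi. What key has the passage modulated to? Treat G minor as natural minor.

The numeral vi denotes a minor triad on scale degree 6. With C on degree 6, the tonic of the new key is Eb.
Degree 6 carries a minor triad in major keys, so the destination is Eb major.
Check: the diatonic triads of Eb major are Eb (I), Fm (ii), Gm (iii), Ab (IV), Bb (V), Cm (vi), Ddim (vii°) — Cm is indeed vi.

Eb major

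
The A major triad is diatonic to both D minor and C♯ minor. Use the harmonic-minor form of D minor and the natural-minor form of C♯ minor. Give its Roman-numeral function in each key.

The scale of D minor (harmonic minor) is D E F G A B♭ C♯; A is degree 5, and the triad built there (A-C♯-E) is major, so it is V.
The scale of C♯ minor (natural minor) is C♯ D♯ E F♯ G♯ A B; A is degree 6, and the triad built there (A-C♯-E) is major, so it is VI.

V in D minor; VI in C♯ minor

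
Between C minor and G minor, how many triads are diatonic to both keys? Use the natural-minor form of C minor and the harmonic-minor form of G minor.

3

Diatonic triads of C minor (natural minor): C minor (i), D diminished (ii°), Eb major (III), F minor (iv), G minor (v), Ab major (VI), Bb major (VII).
Diatonic triads of G minor (harmonic minor): G minor (i), A diminished (ii°), Bb augmented (III+), C minor (iv), D major (V), Eb major (VI), F# diminished (vii°).
Matching root and quality in both lists: C minor, Eb major, G minor.
That gives 3 common triads.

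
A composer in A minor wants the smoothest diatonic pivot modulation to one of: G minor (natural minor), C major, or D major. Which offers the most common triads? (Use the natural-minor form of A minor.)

Triads of A minor (natural minor): Am (i), Bdim (ii°), C (III), Dm (iv), Em (v), F (VI), G (VII).
G minor (natural minor) shares 2: Dm, F.
C major shares 7: Am, Bdim, C, Dm, Em, F, G.
D major shares 2: Em, G.
The most common triads (7) are shared with C major.

C major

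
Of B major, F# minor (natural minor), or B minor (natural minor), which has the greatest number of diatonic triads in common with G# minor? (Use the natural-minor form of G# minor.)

Triads of G# minor (natural minor): G# minor (i), A# diminished (ii°), B major (III), C# minor (iv), D# minor (v), E major (VI), F# major (VII).
B major shares 7: G#m, A#dim, B, C#m, D#m, E, F#.
F# minor (natural minor) shares 2: C#m, E.
B minor (natural minor) shares 0: none.
The most common triads (7) are shared with B major.

B major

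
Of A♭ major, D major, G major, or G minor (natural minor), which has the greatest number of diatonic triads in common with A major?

Triads of A major: A major (I), B minor (ii), C♯ minor (iii), D major (IV), E major (V), F♯ minor (vi), G♯ diminished (vii°).
A♭ major shares 0: none.
D major shares 4: A, Bm, D, F♯m.
G major shares 2: Bm, D.
G minor (natural minor) shares 0: none.
The most common triads (4) are shared with D major.

D major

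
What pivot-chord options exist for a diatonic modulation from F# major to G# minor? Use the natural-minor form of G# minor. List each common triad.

Triads in F# major: F# (I), G#m (ii), A#m (iii), B (IV), C# (V), D#m (vi), E#dim (vii°).
Triads in G# minor (natural minor): G#m (i), A#dim (ii°), B (III), C#m (iv), D#m (v), E (VI), F# (VII).
Shared triads with their functions: F# (I in F# major, VII in G# minor); G#m (ii in F# major, i in G# minor); B (IV in F# major, III in G# minor); D#m (vi in F# major, v in G# minor).

F#, G#m, B, D#m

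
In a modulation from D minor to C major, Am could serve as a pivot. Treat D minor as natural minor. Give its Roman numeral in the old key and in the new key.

The scale of D minor (natural minor) is D E F G A Bb C; A is degree 5, and the triad built there (A-C-E) is minor, so it is v.
The scale of C major is C D E F G A B; A is degree 6, and the triad built there (A-C-E) is minor, so it is vi.

v in D minor; vi in C major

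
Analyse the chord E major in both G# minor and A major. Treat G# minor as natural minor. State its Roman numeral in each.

VI in G# minor; V in A major

The scale of G# minor (natural minor) is G# A# B C# D# E F#; E is degree 6, and the triad built there (E-G#-B) is major, so it is VI.
The scale of A major is A B C# D E F# G#; E is degree 5, and the triad built there (E-G#-B) is major, so it is V.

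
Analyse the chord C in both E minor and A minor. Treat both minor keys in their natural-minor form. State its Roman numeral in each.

VI in E minor; III in A minor

The scale of E minor (natural minor) is E F# G A B C D; C is degree 6, and the triad built there (C-E-G) is major, so it is VI.
The scale of A minor (natural minor) is A B C D E F G; C is degree 3, and the triad built there (C-E-G) is major, so it is III.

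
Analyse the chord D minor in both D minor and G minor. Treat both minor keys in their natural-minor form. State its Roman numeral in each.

i in D minor; v in G minor

The scale of D minor (natural minor) is D E F G A B♭ C; D is degree 1, and the triad built there (D-F-A) is minor, so it is i.
The scale of G minor (natural minor) is G A B♭ C D E♭ F; D is degree 5, and the triad built there (D-F-A) is minor, so it is v.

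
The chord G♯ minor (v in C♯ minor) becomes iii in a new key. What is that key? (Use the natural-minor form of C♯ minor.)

The numeral iii denotes a minor triad on scale degree 3. With G♯ on degree 3, the tonic of the new key is E.
Degree 3 carries a minor triad in major keys, so the destination is E major.
Check: the diatonic triads of E major are E (I), F♯m (ii), G♯m (iii), A (IV), B (V), C♯m (vi), D♯dim (vii°) — G♯ minor is indeed iii.

E major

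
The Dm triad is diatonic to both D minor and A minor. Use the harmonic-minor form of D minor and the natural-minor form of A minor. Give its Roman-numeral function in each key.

i in D minor; iv in A minor

The scale of D minor (harmonic minor) is D E F G A Bb C#; D is degree 1, and the triad built there (D-F-A) is minor, so it is i.
The scale of A minor (natural minor) is A B C D E F G; D is degree 4, and the triad built there (D-F-A) is minor, so it is iv.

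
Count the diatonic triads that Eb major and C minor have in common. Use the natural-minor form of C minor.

Diatonic triads of Eb major: Eb (I), Fm (ii), Gm (iii), Ab (IV), Bb (V), Cm (vi), Ddim (vii°).
Diatonic triads of C minor (natural minor): Cm (i), Ddim (ii°), Eb (III), Fm (iv), Gm (v), Ab (VI), Bb (VII).
Matching root and quality in both lists: Eb, Fm, Gm, Ab, Bb, Cm, Ddim.
That gives 7 common triads.

7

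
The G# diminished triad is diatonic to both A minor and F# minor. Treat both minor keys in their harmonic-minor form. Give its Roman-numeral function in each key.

The scale of A minor (harmonic minor) is A B C D E F G#; G# is degree 7, and the triad built there (G#-B-D) is diminished, so it is vii°.
The scale of F# minor (harmonic minor) is F# G# A B C# D E#; G# is degree 2, and the triad built there (G#-B-D) is diminished, so it is ii°.

vii° in A minor; ii° in F# minor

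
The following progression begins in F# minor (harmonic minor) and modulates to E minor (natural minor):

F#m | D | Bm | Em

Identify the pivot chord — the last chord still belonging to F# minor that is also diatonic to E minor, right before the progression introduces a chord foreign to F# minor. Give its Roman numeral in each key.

Bm — iv in F# minor, v in E minor

Chords diatonic to F# minor: F#m, G#dim, Aaug, Bm, C#, D, E#dim.
Reading the progression, the first chord not in that set is Em, so the modulation leaves F# minor there.
The chord immediately before Em is Bm, which is diatonic to both keys: iv in F# minor and v in E minor.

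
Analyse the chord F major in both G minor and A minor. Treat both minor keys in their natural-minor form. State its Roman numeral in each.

The scale of G minor (natural minor) is G A B♭ C D E♭ F; F is degree 7, and the triad built there (F-A-C) is major, so it is VII.
The scale of A minor (natural minor) is A B C D E F G; F is degree 6, and the triad built there (F-A-C) is major, so it is VI.

VII in G minor; VI in A minor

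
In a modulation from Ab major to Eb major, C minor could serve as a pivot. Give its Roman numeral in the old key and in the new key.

The scale of Ab major is Ab Bb C Db Eb F G; C is degree 3, and the triad built there (C-Eb-G) is minor, so it is iii.
The scale of Eb major is Eb F G Ab Bb C D; C is degree 6, and the triad built there (C-Eb-G) is minor, so it is vi.

iii in Ab major; vi in Eb major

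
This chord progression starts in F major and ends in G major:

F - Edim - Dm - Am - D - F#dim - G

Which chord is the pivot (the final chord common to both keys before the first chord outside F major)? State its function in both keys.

Am — iii in F major, ii in G major

Chords diatonic to F major: F, Gm, Am, Bb, C, Dm, Edim.
Reading the progression, the first chord not in that set is D, so the modulation leaves F major there.
The chord immediately before D is Am, which is diatonic to both keys: iii in F major and ii in G major.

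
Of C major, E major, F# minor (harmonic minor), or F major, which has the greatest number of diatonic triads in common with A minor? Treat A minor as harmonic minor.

C major

Triads of A minor (harmonic minor): A minor (i), B diminished (ii°), C augmented (III+), D minor (iv), E major (V), F major (VI), G# diminished (vii°).
C major shares 4: Am, Bdim, Dm, F.
E major shares 1: E.
F# minor (harmonic minor) shares 1: G#dim.
F major shares 3: Am, Dm, F.
The most common triads (4) are shared with C major.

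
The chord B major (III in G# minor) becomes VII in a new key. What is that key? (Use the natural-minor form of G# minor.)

The numeral VII denotes a major triad on scale degree 7. With B on degree 7, the tonic of the new key is C#.
Degree 7 carries a major triad in natural-minor keys, so the destination is C# minor.
Check: the diatonic triads of C# minor (natural minor) are C#m (i), D#dim (ii°), E (III), F#m (iv), G#m (v), A (VI), B (VII) — B major is indeed VII.

C# minor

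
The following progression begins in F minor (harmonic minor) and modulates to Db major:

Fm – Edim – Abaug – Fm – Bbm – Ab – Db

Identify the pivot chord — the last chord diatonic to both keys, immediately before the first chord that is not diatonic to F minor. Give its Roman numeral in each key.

Chords diatonic to F minor: Fm, Gdim, Abaug, Bbm, C, Db, Edim.
Reading the progression, the first chord not in that set is Ab, so the modulation leaves F minor there.
The chord immediately before Ab is Bbm, which is diatonic to both keys: iv in F minor and vi in Db major.

Bbm — iv in F minor, vi in Db major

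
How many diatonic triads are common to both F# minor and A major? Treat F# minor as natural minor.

7

Diatonic triads of F# minor (natural minor): F#m (i), G#dim (ii°), A (III), Bm (iv), C#m (v), D (VI), E (VII).
Diatonic triads of A major: A (I), Bm (ii), C#m (iii), D (IV), E (V), F#m (vi), G#dim (vii°).
Matching root and quality in both lists: F#m, G#dim, A, Bm, C#m, D, E.
That gives 7 common triads.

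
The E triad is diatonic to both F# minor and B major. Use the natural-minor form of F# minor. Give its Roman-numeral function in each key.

VII in F# minor; IV in B major

The scale of F# minor (natural minor) is F# G# A B C# D E; E is degree 7, and the triad built there (E-G#-B) is major, so it is VII.
The scale of B major is B C# D# E F# G# A#; E is degree 4, and the triad built there (E-G#-B) is major, so it is IV.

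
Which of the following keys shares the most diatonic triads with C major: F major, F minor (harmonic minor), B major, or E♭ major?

Triads of C major: C major (I), D minor (ii), E minor (iii), F major (IV), G major (V), A minor (vi), B diminished (vii°).
F major shares 4: C, Dm, F, Am.
F minor (harmonic minor) shares 1: C.
B major shares 0: none.
E♭ major shares 0: none.
The most common triads (4) are shared with F major.

F major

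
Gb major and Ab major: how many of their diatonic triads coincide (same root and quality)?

Diatonic triads of Gb major: Gb (I), Abm (ii), Bbm (iii), Cb (IV), Db (V), Ebm (vi), Fdim (vii°).
Diatonic triads of Ab major: Ab (I), Bbm (ii), Cm (iii), Db (IV), Eb (V), Fm (vi), Gdim (vii°).
Matching root and quality in both lists: Bbm, Db.
That gives 2 common triads.

2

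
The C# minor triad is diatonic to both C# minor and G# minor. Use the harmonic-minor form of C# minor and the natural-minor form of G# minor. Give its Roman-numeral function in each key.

The scale of C# minor (harmonic minor) is C# D# E F# G# A B#; C# is degree 1, and the triad built there (C#-E-G#) is minor, so it is i.
The scale of G# minor (natural minor) is G# A# B C# D# E F#; C# is degree 4, and the triad built there (C#-E-G#) is minor, so it is iv.

i in C# minor; iv in G# minor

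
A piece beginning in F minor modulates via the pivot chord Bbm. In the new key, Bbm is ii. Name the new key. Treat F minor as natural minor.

Ab major

The numeral ii denotes a minor triad on scale degree 2. With Bb on degree 2, the tonic of the new key is Ab.
Degree 2 carries a minor triad in major keys, so the destination is Ab major.
Check: the diatonic triads of Ab major are Ab (I), Bbm (ii), Cm (iii), Db (IV), Eb (V), Fm (vi), Gdim (vii°) — Bbm is indeed ii.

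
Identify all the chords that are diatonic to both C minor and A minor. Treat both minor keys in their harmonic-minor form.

Bdim

Triads in C minor (harmonic minor): Cm (i), Ddim (ii°), Ebaug (III+), Fm (iv), G (V), Ab (VI), Bdim (vii°).
Triads in A minor (harmonic minor): Am (i), Bdim (ii°), Caug (III+), Dm (iv), E (V), F (VI), G#dim (vii°).
Shared triads with their functions: Bdim (vii° in C minor, ii° in A minor).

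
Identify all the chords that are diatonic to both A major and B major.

C♯m, E

Triads in A major: A (I), Bm (ii), C♯m (iii), D (IV), E (V), F♯m (vi), G♯dim (vii°).
Triads in B major: B (I), C♯m (ii), D♯m (iii), E (IV), F♯ (V), G♯m (vi), A♯dim (vii°).
Shared triads with their functions: C♯m (iii in A major, ii in B major); E (V in A major, IV in B major).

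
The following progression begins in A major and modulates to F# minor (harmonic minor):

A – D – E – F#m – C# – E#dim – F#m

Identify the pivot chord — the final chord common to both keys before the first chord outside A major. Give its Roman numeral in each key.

Chords diatonic to A major: A, Bm, C#m, D, E, F#m, G#dim.
Reading the progression, the first chord not in that set is C#, so the modulation leaves A major there.
The chord immediately before C# is F#m, which is diatonic to both keys: vi in A major and i in F# minor.

F#m — vi in A major, i in F# minor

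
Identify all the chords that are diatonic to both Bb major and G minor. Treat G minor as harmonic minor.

Triads in Bb major: Bb (I), Cm (ii), Dm (iii), Eb (IV), F (V), Gm (vi), Adim (vii°).
Triads in G minor (harmonic minor): Gm (i), Adim (ii°), Bbaug (III+), Cm (iv), D (V), Eb (VI), F#dim (vii°).
Shared triads with their functions: Cm (ii in Bb major, iv in G minor); Eb (IV in Bb major, VI in G minor); Gm (vi in Bb major, i in G minor); Adim (vii° in Bb major, ii° in G minor).

Cm, Eb, Gm, Adim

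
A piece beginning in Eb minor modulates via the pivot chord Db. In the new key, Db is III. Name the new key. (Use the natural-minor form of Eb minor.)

Bb minor

The numeral III denotes a major triad on scale degree 3. With Db on degree 3, the tonic of the new key is Bb.
Degree 3 carries a major triad in natural-minor keys, so the destination is Bb minor.
Check: the diatonic triads of Bb minor (natural minor) are Bbm (i), Cdim (ii°), Db (III), Ebm (iv), Fm (v), Gb (VI), Ab (VII) — Db is indeed III.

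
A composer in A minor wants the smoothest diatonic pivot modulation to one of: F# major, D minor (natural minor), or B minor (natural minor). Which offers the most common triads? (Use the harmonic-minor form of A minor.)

Triads of A minor (harmonic minor): Am (i), Bdim (ii°), Caug (III+), Dm (iv), E (V), F (VI), G#dim (vii°).
F# major shares 0: none.
D minor (natural minor) shares 3: Am, Dm, F.
B minor (natural minor) shares 0: none.
The most common triads (3) are shared with D minor.

D minor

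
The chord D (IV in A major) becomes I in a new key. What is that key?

The numeral I denotes a major triad on scale degree 1. With D on degree 1, the tonic of the new key is D.
Degree 1 carries a major triad in major keys, so the destination is D major.
Check: the diatonic triads of D major are D (I), Em (ii), F#m (iii), G (IV), A (V), Bm (vi), C#dim (vii°) — D is indeed I.

D major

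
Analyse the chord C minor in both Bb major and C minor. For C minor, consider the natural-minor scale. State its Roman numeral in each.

ii in Bb major; i in C minor

The scale of Bb major is Bb C D Eb F G A; C is degree 2, and the triad built there (C-Eb-G) is minor, so it is ii.
The scale of C minor (natural minor) is C D Eb F G Ab Bb; C is degree 1, and the triad built there (C-Eb-G) is minor, so it is i.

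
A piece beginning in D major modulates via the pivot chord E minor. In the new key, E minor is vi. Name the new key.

G major

The numeral vi denotes a minor triad on scale degree 6. With E on degree 6, the tonic of the new key is G.
Degree 6 carries a minor triad in major keys, so the destination is G major.
Check: the diatonic triads of G major are G (I), Am (ii), Bm (iii), C (IV), D (V), Em (vi), F#dim (vii°) — E minor is indeed vi.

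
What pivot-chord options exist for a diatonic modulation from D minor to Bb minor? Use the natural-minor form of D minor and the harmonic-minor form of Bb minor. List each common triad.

Triads in D minor (natural minor): Dm (i), Edim (ii°), F (III), Gm (iv), Am (v), Bb (VI), C (VII).
Triads in Bb minor (harmonic minor): Bbm (i), Cdim (ii°), Dbaug (III+), Ebm (iv), F (V), Gb (VI), Adim (vii°).
Shared triads with their functions: F (III in D minor, V in Bb minor).

F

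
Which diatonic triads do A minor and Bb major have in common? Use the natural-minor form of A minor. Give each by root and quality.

Triads in A minor (natural minor): Am (i), Bdim (ii°), C (III), Dm (iv), Em (v), F (VI), G (VII).
Triads in Bb major: Bb (I), Cm (ii), Dm (iii), Eb (IV), F (V), Gm (vi), Adim (vii°).
Shared triads with their functions: Dm (iv in A minor, iii in Bb major); F (VI in A minor, V in Bb major).

Dm, F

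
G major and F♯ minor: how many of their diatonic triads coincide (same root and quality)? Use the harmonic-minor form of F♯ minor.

Diatonic triads of G major: G (I), Am (ii), Bm (iii), C (IV), D (V), Em (vi), F♯dim (vii°).
Diatonic triads of F♯ minor (harmonic minor): F♯m (i), G♯dim (ii°), Aaug (III+), Bm (iv), C♯ (V), D (VI), E♯dim (vii°).
Matching root and quality in both lists: Bm, D.
That gives 2 common triads.

2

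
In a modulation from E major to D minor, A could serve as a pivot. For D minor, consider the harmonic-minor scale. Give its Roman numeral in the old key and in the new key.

IV in E major; V in D minor

The scale of E major is E F# G# A B C# D#; A is degree 4, and the triad built there (A-C#-E) is major, so it is IV.
The scale of D minor (harmonic minor) is D E F G A Bb C#; A is degree 5, and the triad built there (A-C#-E) is major, so it is V.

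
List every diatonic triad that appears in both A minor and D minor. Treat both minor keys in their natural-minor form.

Am, C, Dm, F

Triads in A minor (natural minor): Am (i), Bdim (ii°), C (III), Dm (iv), Em (v), F (VI), G (VII).
Triads in D minor (natural minor): Dm (i), Edim (ii°), F (III), Gm (iv), Am (v), Bb (VI), C (VII).
Shared triads with their functions: Am (i in A minor, v in D minor); C (III in A minor, VII in D minor); Dm (iv in A minor, i in D minor); F (VI in A minor, III in D minor).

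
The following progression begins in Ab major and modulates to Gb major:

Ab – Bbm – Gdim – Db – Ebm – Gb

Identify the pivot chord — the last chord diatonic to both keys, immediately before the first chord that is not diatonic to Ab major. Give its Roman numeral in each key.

Db — IV in Ab major, V in Gb major

Chords diatonic to Ab major: Ab, Bbm, Cm, Db, Eb, Fm, Gdim.
Reading the progression, the first chord not in that set is Ebm, so the modulation leaves Ab major there.
The chord immediately before Ebm is Db, which is diatonic to both keys: IV in Ab major and V in Gb major.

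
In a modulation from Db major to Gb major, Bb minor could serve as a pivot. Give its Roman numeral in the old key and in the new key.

The scale of Db major is Db Eb F Gb Ab Bb C; Bb is degree 6, and the triad built there (Bb-Db-F) is minor, so it is vi.
The scale of Gb major is Gb Ab Bb Cb Db Eb F; Bb is degree 3, and the triad built there (Bb-Db-F) is minor, so it is iii.

vi in Db major; iii in Gb major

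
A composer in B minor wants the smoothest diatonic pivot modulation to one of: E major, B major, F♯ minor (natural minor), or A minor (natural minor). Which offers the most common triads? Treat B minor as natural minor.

Triads of B minor (natural minor): Bm (i), C♯dim (ii°), D (III), Em (iv), F♯m (v), G (VI), A (VII).
E major shares 2: F♯m, A.
B major shares 0: none.
F♯ minor (natural minor) shares 4: Bm, D, F♯m, A.
A minor (natural minor) shares 2: Em, G.
The most common triads (4) are shared with F♯ minor.

F♯ minor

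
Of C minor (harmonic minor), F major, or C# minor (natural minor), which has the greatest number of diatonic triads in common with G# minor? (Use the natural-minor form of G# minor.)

C# minor

Triads of G# minor (natural minor): G# minor (i), A# diminished (ii°), B major (III), C# minor (iv), D# minor (v), E major (VI), F# major (VII).
C minor (harmonic minor) shares 0: none.
F major shares 0: none.
C# minor (natural minor) shares 4: G#m, B, C#m, E.
The most common triads (4) are shared with C# minor.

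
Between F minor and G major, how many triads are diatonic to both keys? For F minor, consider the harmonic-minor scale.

Diatonic triads of F minor (harmonic minor): Fm (i), Gdim (ii°), Abaug (III+), Bbm (iv), C (V), Db (VI), Edim (vii°).
Diatonic triads of G major: G (I), Am (ii), Bm (iii), C (IV), D (V), Em (vi), F#dim (vii°).
Matching root and quality in both lists: C.
That gives 1 common triad.

1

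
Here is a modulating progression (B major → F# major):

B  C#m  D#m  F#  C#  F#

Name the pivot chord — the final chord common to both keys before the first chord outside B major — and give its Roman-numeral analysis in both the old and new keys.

F# — V in B major, I in F# major

Chords diatonic to B major: B, C#m, D#m, E, F#, G#m, A#dim.
Reading the progression, the first chord not in that set is C#, so the modulation leaves B major there.
The chord immediately before C# is F#, which is diatonic to both keys: V in B major and I in F# major.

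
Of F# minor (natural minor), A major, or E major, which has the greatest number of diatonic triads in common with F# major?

Triads of F# major: F# (I), G#m (ii), A#m (iii), B (IV), C# (V), D#m (vi), E#dim (vii°).
F# minor (natural minor) shares 0: none.
A major shares 0: none.
E major shares 2: G#m, B.
The most common triads (2) are shared with E major.

E major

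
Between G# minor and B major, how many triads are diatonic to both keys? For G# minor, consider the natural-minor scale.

7

Diatonic triads of G# minor (natural minor): G#m (i), A#dim (ii°), B (III), C#m (iv), D#m (v), E (VI), F# (VII).
Diatonic triads of B major: B (I), C#m (ii), D#m (iii), E (IV), F# (V), G#m (vi), A#dim (vii°).
Matching root and quality in both lists: G#m, A#dim, B, C#m, D#m, E, F#.
That gives 7 common triads.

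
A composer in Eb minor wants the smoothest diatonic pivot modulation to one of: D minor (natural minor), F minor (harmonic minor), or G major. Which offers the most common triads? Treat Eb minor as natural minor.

F minor

Triads of Eb minor (natural minor): Ebm (i), Fdim (ii°), Gb (III), Abm (iv), Bbm (v), Cb (VI), Db (VII).
D minor (natural minor) shares 0: none.
F minor (harmonic minor) shares 2: Bbm, Db.
G major shares 0: none.
The most common triads (2) are shared with F minor.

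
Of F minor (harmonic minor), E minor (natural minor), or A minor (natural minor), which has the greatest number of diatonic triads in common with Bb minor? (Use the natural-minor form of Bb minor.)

Triads of Bb minor (natural minor): Bb minor (i), C diminished (ii°), Db major (III), Eb minor (iv), F minor (v), Gb major (VI), Ab major (VII).
F minor (harmonic minor) shares 3: Bbm, Db, Fm.
E minor (natural minor) shares 0: none.
A minor (natural minor) shares 0: none.
The most common triads (3) are shared with F minor.

F minor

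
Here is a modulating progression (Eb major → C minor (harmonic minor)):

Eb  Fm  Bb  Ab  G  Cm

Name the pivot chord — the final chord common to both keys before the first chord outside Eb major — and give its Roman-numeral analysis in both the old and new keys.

Chords diatonic to Eb major: Eb, Fm, Gm, Ab, Bb, Cm, Ddim.
Reading the progression, the first chord not in that set is G, so the modulation leaves Eb major there.
The chord immediately before G is Ab, which is diatonic to both keys: IV in Eb major and VI in C minor.

Ab — IV in Eb major, VI in C minor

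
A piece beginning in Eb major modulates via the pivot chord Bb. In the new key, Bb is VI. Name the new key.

D minor

The numeral VI denotes a major triad on scale degree 6. With Bb on degree 6, the tonic of the new key is D.
Degree 6 carries a major triad in minor keys, so the destination is D minor.
Check: the diatonic triads of D minor (natural minor) are Dm (i), Edim (ii°), F (III), Gm (iv), Am (v), Bb (VI), C (VII) — Bb is indeed VI.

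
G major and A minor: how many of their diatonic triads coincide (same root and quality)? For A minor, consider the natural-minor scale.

Diatonic triads of G major: G (I), Am (ii), Bm (iii), C (IV), D (V), Em (vi), F♯dim (vii°).
Diatonic triads of A minor (natural minor): Am (i), Bdim (ii°), C (III), Dm (iv), Em (v), F (VI), G (VII).
Matching root and quality in both lists: G, Am, C, Em.
That gives 4 common triads.

4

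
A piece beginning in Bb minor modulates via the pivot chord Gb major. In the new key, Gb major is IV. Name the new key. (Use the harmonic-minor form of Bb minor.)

The numeral IV denotes a major triad on scale degree 4. With Gb on degree 4, the tonic of the new key is Db.
Degree 4 carries a major triad in major keys, so the destination is Db major.
Check: the diatonic triads of Db major are Db (I), Ebm (ii), Fm (iii), Gb (IV), Ab (V), Bbm (vi), Cdim (vii°) — Gb major is indeed IV.

Db major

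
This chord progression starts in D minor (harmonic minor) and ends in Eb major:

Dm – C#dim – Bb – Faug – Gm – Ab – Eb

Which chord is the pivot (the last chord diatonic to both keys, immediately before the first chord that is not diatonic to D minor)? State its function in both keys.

Gm — iv in D minor, iii in Eb major

Chords diatonic to D minor: Dm, Edim, Faug, Gm, A, Bb, C#dim.
Reading the progression, the first chord not in that set is Ab, so the modulation leaves D minor there.
The chord immediately before Ab is Gm, which is diatonic to both keys: iv in D minor and iii in Eb major.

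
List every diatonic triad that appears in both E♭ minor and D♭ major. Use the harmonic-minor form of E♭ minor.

Triads in E♭ minor (harmonic minor): E♭m (i), Fdim (ii°), G♭aug (III+), A♭m (iv), B♭ (V), C♭ (VI), Ddim (vii°).
Triads in D♭ major: D♭ (I), E♭m (ii), Fm (iii), G♭ (IV), A♭ (V), B♭m (vi), Cdim (vii°).
Shared triads with their functions: E♭m (i in E♭ minor, ii in D♭ major).

E♭m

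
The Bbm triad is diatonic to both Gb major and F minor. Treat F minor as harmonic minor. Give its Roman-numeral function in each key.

iii in Gb major; iv in F minor

The scale of Gb major is Gb Ab Bb Cb Db Eb F; Bb is degree 3, and the triad built there (Bb-Db-F) is minor, so it is iii.
The scale of F minor (harmonic minor) is F G Ab Bb C Db E; Bb is degree 4, and the triad built there (Bb-Db-F) is minor, so it is iv.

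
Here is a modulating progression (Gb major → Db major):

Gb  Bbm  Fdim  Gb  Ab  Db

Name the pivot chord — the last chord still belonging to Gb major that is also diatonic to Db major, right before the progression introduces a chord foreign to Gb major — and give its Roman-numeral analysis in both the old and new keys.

Gb — I in Gb major, IV in Db major

Chords diatonic to Gb major: Gb, Abm, Bbm, Cb, Db, Ebm, Fdim.
Reading the progression, the first chord not in that set is Ab, so the modulation leaves Gb major there.
The chord immediately before Ab is Gb, which is diatonic to both keys: I in Gb major and IV in Db major.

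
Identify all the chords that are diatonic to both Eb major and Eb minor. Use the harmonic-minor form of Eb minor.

Bb, Ddim

Triads in Eb major: Eb major (I), F minor (ii), G minor (iii), Ab major (IV), Bb major (V), C minor (vi), D diminished (vii°).
Triads in Eb minor (harmonic minor): Eb minor (i), F diminished (ii°), Gb augmented (III+), Ab minor (iv), Bb major (V), Cb major (VI), D diminished (vii°).
Shared triads with their functions: Bb major (V in Eb major, V in Eb minor); D diminished (vii° in Eb major, vii° in Eb minor).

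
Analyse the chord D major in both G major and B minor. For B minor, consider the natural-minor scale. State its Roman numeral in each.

V in G major; III in B minor

The scale of G major is G A B C D E F#; D is degree 5, and the triad built there (D-F#-A) is major, so it is V.
The scale of B minor (natural minor) is B C# D E F# G A; D is degree 3, and the triad built there (D-F#-A) is major, so it is III.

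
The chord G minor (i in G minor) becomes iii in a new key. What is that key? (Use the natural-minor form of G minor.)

The numeral iii denotes a minor triad on scale degree 3. With G on degree 3, the tonic of the new key is Eb.
Degree 3 carries a minor triad in major keys, so the destination is Eb major.
Check: the diatonic triads of Eb major are Eb (I), Fm (ii), Gm (iii), Ab (IV), Bb (V), Cm (vi), Ddim (vii°) — G minor is indeed iii.

Eb major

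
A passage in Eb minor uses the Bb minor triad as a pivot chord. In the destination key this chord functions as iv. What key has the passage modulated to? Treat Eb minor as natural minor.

F minor

The numeral iv denotes a minor triad on scale degree 4. With Bb on degree 4, the tonic of the new key is F.
Degree 4 carries a minor triad in minor keys, so the destination is F minor.
Check: the diatonic triads of F minor (natural minor) are Fm (i), Gdim (ii°), Ab (III), Bbm (iv), Cm (v), Db (VI), Eb (VII) — Bb minor is indeed iv.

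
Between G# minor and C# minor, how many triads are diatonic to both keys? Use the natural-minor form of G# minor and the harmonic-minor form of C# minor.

Diatonic triads of G# minor (natural minor): G# minor (i), A# diminished (ii°), B major (III), C# minor (iv), D# minor (v), E major (VI), F# major (VII).
Diatonic triads of C# minor (harmonic minor): C# minor (i), D# diminished (ii°), E augmented (III+), F# minor (iv), G# major (V), A major (VI), B# diminished (vii°).
Matching root and quality in both lists: C# minor.
That gives 1 common triad.

1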